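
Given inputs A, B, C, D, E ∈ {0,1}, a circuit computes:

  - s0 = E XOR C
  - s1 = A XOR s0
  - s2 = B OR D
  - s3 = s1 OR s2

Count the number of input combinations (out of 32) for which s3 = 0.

s3 = s1 OR s2 must be 0, so both s1 = 0 and s2 = 0.
Satisfying assignments:
  A=0, B=0, C=0, D=0, E=0
  A=0, B=0, C=1, D=0, E=1
  A=1, B=0, C=0, D=0, E=1
  A=1, B=0, C=1, D=0, E=0

4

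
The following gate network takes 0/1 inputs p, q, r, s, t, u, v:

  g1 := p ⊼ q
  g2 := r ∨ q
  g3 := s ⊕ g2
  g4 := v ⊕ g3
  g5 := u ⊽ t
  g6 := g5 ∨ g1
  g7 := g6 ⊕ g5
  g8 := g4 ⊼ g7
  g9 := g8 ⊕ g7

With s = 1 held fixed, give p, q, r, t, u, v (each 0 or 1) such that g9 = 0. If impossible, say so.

p=1, q=0, r=0, t=1, u=1, v=1

g9 = g8 ⊕ g7 must be 0, so g8 and g7 are equal.
Check with s = 1 and p=1, q=0, r=0, t=1, u=1, v=1:
g1 = p ⊼ q = 1 ⊼ 0 = 1
g2 = r ∨ q = 0 ∨ 0 = 0
g3 = s ⊕ g2 = 1 ⊕ 0 = 1
g4 = v ⊕ g3 = 1 ⊕ 1 = 0
g5 = u ⊽ t = 1 ⊽ 1 = 0
g6 = g5 ∨ g1 = 0 ∨ 1 = 1
g7 = g6 ⊕ g5 = 1 ⊕ 0 = 1
g8 = g4 ⊼ g7 = 0 ⊼ 1 = 1
g9 = g8 ⊕ g7 = 1 ⊕ 1 = 0
So g9 = 0.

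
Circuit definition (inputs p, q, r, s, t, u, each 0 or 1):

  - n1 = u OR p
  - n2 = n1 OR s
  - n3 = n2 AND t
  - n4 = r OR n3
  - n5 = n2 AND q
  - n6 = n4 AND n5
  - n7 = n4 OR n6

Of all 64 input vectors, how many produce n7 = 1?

n7 = n4 OR n6 must be 1, so at least one of n4, n6 is 1.
Enumerating the 64 input combinations, 46 give n7 = 1 and 18 give n7 = 0.

46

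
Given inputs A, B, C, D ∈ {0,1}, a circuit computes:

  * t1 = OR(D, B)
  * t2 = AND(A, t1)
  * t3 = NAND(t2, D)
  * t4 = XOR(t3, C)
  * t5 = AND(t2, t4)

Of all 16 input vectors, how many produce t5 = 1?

3

t5 = AND(t2, t4) must be 1, so both t2 = 1 and t4 = 1.
Enumerating the 16 input combinations, 3 give t5 = 1 and 13 give t5 = 0.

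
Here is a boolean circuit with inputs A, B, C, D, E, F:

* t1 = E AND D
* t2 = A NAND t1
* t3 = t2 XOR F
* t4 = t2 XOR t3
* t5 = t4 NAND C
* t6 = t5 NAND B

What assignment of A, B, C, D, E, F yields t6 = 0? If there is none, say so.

t6 = t5 NAND B must be 0, so both t5 = 1 and B = 1.
t5 = t4 NAND C must be 1, so at least one of t4, C is 0.
Check with A=0, B=1, C=1, D=1, E=0, F=0:
t1 = E AND D = 0 AND 1 = 0
t2 = A NAND t1 = 0 NAND 0 = 1
t3 = t2 XOR F = 1 XOR 0 = 1
t4 = t2 XOR t3 = 1 XOR 1 = 0
t5 = t4 NAND C = 0 NAND 1 = 1
t6 = t5 NAND B = 1 NAND 1 = 0
So t6 = 0 as required.

A=0, B=1, C=1, D=1, E=0, F=0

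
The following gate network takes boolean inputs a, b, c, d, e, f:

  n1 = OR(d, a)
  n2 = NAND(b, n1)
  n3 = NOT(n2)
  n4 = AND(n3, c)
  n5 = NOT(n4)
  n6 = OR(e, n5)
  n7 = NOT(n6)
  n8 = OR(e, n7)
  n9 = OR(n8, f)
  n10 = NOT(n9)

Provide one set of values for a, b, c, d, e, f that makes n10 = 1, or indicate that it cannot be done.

n10 = NOT(n9) must be 1, so n9 = 0.
n9 = OR(n8, f) must be 0, so both n8 = 0 and f = 0.
Check with a=1 b=1 c=0 d=1 e=0 f=0:
n1 = OR(d, a) = OR(1, 1) = 1
n2 = NAND(b, n1) = NAND(1, 1) = 0
n3 = NOT(n2) = NOT 0 = 1
n4 = AND(n3, c) = AND(1, 0) = 0
n5 = NOT(n4) = NOT 0 = 1
n6 = OR(e, n5) = OR(0, 1) = 1
n7 = NOT(n6) = NOT 1 = 0
n8 = OR(e, n7) = OR(0, 0) = 0
n9 = OR(n8, f) = OR(0, 0) = 0
n10 = NOT(n9) = NOT 0 = 1
So n10 = 1 as required.

a=1 b=1 c=0 d=1 e=0 f=0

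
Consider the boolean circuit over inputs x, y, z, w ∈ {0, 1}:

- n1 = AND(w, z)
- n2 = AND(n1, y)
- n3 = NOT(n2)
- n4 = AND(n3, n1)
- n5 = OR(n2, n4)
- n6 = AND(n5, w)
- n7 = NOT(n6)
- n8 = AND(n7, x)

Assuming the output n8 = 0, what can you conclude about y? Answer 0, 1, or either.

Both values of y occur among assignments with n8 = 0:
  y=0: x=0, y=0, z=0, w=0
  y=1: x=0, y=1, z=0, w=0

either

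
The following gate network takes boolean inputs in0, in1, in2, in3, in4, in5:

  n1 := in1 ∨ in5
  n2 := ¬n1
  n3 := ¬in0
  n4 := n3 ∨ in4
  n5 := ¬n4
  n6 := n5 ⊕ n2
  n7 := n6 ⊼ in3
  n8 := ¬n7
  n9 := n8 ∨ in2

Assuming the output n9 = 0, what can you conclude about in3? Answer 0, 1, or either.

either

Both values of in3 occur among assignments with n9 = 0:
  in3=0: in0=0, in1=0, in2=0, in3=0, in4=0, in5=0
  in3=1: in0=0, in1=0, in2=0, in3=1, in4=0, in5=1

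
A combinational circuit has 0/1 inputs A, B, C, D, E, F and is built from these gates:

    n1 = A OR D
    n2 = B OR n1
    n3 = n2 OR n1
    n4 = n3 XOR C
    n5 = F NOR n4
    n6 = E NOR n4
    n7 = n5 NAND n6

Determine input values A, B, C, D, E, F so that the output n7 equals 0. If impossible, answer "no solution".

A=0, B=0, C=0, D=0, E=0, F=0

n7 = n5 NAND n6 must be 0, so both n5 = 1 and n6 = 1.
Check with A=0, B=0, C=0, D=0, E=0, F=0:
n1 = A OR D = 0 OR 0 = 0
n2 = B OR n1 = 0 OR 0 = 0
n3 = n2 OR n1 = 0 OR 0 = 0
n4 = n3 XOR C = 0 XOR 0 = 0
n5 = F NOR n4 = 0 NOR 0 = 1
n6 = E NOR n4 = 0 NOR 0 = 1
n7 = n5 NAND n6 = 1 NAND 1 = 0
So n7 = 0 as required.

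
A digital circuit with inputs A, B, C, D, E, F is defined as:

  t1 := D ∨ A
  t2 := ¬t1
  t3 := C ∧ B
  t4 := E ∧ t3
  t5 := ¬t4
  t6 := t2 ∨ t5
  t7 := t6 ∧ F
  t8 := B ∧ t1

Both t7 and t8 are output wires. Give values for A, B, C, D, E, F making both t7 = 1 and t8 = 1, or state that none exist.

A=0, B=1, C=0, D=1, E=1, F=1

Check with A=0, B=1, C=0, D=1, E=1, F=1:
t1 = D ∨ A = 1 ∨ 0 = 1
t2 = ¬t1 = ¬1 = 0
t3 = C ∧ B = 0 ∧ 1 = 0
t4 = E ∧ t3 = 1 ∧ 0 = 0
t5 = ¬t4 = ¬0 = 1
t6 = t2 ∨ t5 = 0 ∨ 1 = 1
t7 = t6 ∧ F = 1 ∧ 1 = 1
t8 = B ∧ t1 = 1 ∧ 1 = 1
So t7 = 1 and t8 = 1.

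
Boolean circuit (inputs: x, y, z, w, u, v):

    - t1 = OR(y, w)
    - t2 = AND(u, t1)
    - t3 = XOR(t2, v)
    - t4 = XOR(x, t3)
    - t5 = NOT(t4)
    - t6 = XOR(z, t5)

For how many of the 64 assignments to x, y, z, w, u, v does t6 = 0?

32

t6 = XOR(z, t5) must be 0, so z and t5 are equal.
Enumerating the 64 input combinations, 32 give t6 = 0 and 32 give t6 = 1.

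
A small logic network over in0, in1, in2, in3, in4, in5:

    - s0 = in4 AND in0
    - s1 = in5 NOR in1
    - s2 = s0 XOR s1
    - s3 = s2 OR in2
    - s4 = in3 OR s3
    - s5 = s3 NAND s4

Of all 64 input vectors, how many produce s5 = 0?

44

s5 = s3 NAND s4 must be 0, so both s3 = 1 and s4 = 1.
s3 = s2 OR in2 must be 1, so at least one of s2, in2 is 1.
s4 = in3 OR s3 must be 1, so at least one of in3, s3 is 1.
Enumerating the 64 input combinations, 44 give s5 = 0 and 20 give s5 = 1.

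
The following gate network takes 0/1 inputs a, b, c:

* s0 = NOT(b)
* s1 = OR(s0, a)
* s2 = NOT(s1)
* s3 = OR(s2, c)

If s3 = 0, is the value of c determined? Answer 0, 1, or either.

0

s3 = OR(s2, c) must be 0, so both s2 = 0 and c = 0.
s2 = NOT(s1) must be 0, so s1 = 1.
s1 = OR(s0, a) must be 1, so at least one of s0, a is 1.
Every assignment with s3 = 0 has c = 0; there are 3 such assignment(s).
  a=0, b=0, c=0
  a=1, b=0, c=0
  a=1, b=1, c=0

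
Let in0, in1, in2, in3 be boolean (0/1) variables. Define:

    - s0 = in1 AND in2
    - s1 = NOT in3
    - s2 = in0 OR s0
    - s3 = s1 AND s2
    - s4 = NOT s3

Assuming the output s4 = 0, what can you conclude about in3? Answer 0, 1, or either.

0

s4 = NOT s3 must be 0, so s3 = 1.
Every assignment with s4 = 0 has in3 = 0; there are 5 such assignment(s).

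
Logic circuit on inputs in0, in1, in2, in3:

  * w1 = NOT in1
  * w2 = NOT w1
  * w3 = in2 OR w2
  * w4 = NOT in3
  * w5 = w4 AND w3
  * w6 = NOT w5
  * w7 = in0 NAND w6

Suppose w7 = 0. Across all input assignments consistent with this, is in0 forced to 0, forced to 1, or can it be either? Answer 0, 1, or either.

w7 = in0 NAND w6 must be 0, so both in0 = 1 and w6 = 1.
w6 = NOT w5 must be 1, so w5 = 0.
Every assignment with w7 = 0 has in0 = 1; there are 5 such assignment(s).

1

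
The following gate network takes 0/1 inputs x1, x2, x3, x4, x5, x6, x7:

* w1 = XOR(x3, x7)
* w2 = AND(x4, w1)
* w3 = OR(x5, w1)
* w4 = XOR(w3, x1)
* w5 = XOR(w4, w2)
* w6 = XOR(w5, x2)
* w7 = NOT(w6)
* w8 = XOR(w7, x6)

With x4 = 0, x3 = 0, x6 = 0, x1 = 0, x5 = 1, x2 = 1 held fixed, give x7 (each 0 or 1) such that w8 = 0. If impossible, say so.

no solution exists

With x4 = 0, x3 = 0, x6 = 0, x1 = 0, x5 = 1, x2 = 1 fixed, none of the 2 settings of x7 give w8 = 0.
For example, with x7=0:
w1 = XOR(x3, x7) = XOR(0, 0) = 0
w2 = AND(x4, w1) = AND(0, 0) = 0
w3 = OR(x5, w1) = OR(1, 0) = 1
w4 = XOR(w3, x1) = XOR(1, 0) = 1
w5 = XOR(w4, w2) = XOR(1, 0) = 1
w6 = XOR(w5, x2) = XOR(1, 1) = 0
w7 = NOT(w6) = NOT 0 = 1
w8 = XOR(w7, x6) = XOR(1, 0) = 1
giving w8 = 1 ≠ 0.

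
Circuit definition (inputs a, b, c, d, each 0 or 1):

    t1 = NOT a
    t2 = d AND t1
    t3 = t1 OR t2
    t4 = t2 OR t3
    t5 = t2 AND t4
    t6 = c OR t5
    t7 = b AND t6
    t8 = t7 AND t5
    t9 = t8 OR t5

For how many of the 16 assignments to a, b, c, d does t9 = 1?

4

t9 = t8 OR t5 must be 1, so at least one of t8, t5 is 1.
Satisfying assignments:
  a=0, b=0, c=0, d=1
  a=0, b=0, c=1, d=1
  a=0, b=1, c=0, d=1
  a=0, b=1, c=1, d=1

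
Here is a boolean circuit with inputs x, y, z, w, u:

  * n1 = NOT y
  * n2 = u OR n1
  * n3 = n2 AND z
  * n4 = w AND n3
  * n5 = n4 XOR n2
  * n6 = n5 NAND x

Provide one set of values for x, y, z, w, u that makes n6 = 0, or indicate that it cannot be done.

x=1, y=0, z=1, w=0, u=1

n6 = n5 NAND x must be 0, so both n5 = 1 and x = 1.
n5 = n4 XOR n2 must be 1, so n4 and n2 differ.
Check with x=1, y=0, z=1, w=0, u=1:
n1 = NOT y = NOT 0 = 1
n2 = u OR n1 = 1 OR 1 = 1
n3 = n2 AND z = 1 AND 1 = 1
n4 = w AND n3 = 0 AND 1 = 0
n5 = n4 XOR n2 = 0 XOR 1 = 1
n6 = n5 NAND x = 1 NAND 1 = 0
So n6 = 0 as required.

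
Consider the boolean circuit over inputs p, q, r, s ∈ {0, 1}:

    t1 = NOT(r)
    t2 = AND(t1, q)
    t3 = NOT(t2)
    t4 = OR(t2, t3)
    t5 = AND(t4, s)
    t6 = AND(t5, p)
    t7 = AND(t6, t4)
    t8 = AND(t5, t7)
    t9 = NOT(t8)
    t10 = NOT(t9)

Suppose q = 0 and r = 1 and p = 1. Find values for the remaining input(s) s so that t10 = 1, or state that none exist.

t10 = NOT(t9) must be 1, so t9 = 0.
t9 = NOT(t8) must be 0, so t8 = 1.
Check with q = 0 and r = 1 and p = 1 and s=1:
t1 = NOT(r) = NOT 1 = 0
t2 = AND(t1, q) = AND(0, 0) = 0
t3 = NOT(t2) = NOT 0 = 1
t4 = OR(t2, t3) = OR(0, 1) = 1
t5 = AND(t4, s) = AND(1, 1) = 1
t6 = AND(t5, p) = AND(1, 1) = 1
t7 = AND(t6, t4) = AND(1, 1) = 1
t8 = AND(t5, t7) = AND(1, 1) = 1
t9 = NOT(t8) = NOT 1 = 0
t10 = NOT(t9) = NOT 0 = 1
So t10 = 1.

s=1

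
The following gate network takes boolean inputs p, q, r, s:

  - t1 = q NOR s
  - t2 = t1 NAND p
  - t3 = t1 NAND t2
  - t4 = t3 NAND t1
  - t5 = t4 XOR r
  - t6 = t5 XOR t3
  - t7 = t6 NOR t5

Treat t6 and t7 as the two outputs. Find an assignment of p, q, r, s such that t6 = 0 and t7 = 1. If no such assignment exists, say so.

Check with p=0, q=0, r=1, s=0:
t1 = q NOR s = 0 NOR 0 = 1
t2 = t1 NAND p = 1 NAND 0 = 1
t3 = t1 NAND t2 = 1 NAND 1 = 0
t4 = t3 NAND t1 = 0 NAND 1 = 1
t5 = t4 XOR r = 1 XOR 1 = 0
t6 = t5 XOR t3 = 0 XOR 0 = 0
t7 = t6 NOR t5 = 0 NOR 0 = 1
So t6 = 0 and t7 = 1.

p=0, q=0, r=1, s=0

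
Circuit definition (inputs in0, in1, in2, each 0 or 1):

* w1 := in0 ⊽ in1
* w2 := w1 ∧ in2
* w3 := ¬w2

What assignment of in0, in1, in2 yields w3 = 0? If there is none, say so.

w3 = ¬w2 must be 0, so w2 = 1.
w2 = w1 ∧ in2 must be 1, so both w1 = 1 and in2 = 1.
Check with in0=0, in1=0, in2=1:
w1 = in0 ⊽ in1 = 0 ⊽ 0 = 1
w2 = w1 ∧ in2 = 1 ∧ 1 = 1
w3 = ¬w2 = ¬1 = 0
So w3 = 0 as required.

in0=0, in1=0, in2=1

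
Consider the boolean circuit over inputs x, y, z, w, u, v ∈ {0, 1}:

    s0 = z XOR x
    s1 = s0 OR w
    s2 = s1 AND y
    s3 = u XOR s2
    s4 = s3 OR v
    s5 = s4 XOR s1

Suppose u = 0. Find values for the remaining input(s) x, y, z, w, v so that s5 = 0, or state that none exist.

s5 = s4 XOR s1 must be 0, so s4 and s1 are equal.
Check with u = 0 and x=0, y=1, z=0, w=1, v=0:
s0 = z XOR x = 0 XOR 0 = 0
s1 = s0 OR w = 0 OR 1 = 1
s2 = s1 AND y = 1 AND 1 = 1
s3 = u XOR s2 = 0 XOR 1 = 1
s4 = s3 OR v = 1 OR 0 = 1
s5 = s4 XOR s1 = 1 XOR 1 = 0
So s5 = 0.

x=0 y=1 z=0 w=1 v=0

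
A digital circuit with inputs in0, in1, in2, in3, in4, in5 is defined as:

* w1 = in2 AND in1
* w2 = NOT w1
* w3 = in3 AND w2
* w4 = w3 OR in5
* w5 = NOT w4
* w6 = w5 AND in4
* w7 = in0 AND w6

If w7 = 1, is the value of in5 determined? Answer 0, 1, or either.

w7 = in0 AND w6 must be 1, so both in0 = 1 and w6 = 1.
w6 = w5 AND in4 must be 1, so both w5 = 1 and in4 = 1.
w5 = NOT w4 must be 1, so w4 = 0.
Every assignment with w7 = 1 has in5 = 0; there are 5 such assignment(s).

0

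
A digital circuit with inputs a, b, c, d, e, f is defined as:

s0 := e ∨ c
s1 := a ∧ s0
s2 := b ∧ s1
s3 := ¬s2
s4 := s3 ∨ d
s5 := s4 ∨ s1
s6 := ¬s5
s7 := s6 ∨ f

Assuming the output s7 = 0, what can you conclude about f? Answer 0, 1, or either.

0

s7 = s6 ∨ f must be 0, so both s6 = 0 and f = 0.
s6 = ¬s5 must be 0, so s5 = 1.
Every assignment with s7 = 0 has f = 0; there are 32 such assignment(s).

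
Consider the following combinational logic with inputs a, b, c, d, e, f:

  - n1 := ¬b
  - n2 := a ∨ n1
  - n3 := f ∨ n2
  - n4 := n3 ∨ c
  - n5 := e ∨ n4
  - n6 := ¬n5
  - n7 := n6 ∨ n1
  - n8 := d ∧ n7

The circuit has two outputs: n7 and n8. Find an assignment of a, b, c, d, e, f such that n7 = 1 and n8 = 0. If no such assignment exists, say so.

Check with a=1, b=0, c=1, d=0, e=1, f=0:
n1 = ¬b = ¬0 = 1
n2 = a ∨ n1 = 1 ∨ 1 = 1
n3 = f ∨ n2 = 0 ∨ 1 = 1
n4 = n3 ∨ c = 1 ∨ 1 = 1
n5 = e ∨ n4 = 1 ∨ 1 = 1
n6 = ¬n5 = ¬1 = 0
n7 = n6 ∨ n1 = 0 ∨ 1 = 1
n8 = d ∧ n7 = 0 ∧ 1 = 0
So n7 = 1 and n8 = 0.

a=1, b=0, c=1, d=0, e=1, f=0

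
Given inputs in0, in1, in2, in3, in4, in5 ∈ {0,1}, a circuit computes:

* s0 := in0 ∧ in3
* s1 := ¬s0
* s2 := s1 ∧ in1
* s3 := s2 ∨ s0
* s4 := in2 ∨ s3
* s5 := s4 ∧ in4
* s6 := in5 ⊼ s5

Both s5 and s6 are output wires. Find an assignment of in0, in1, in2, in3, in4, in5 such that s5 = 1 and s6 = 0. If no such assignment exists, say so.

in0=1, in1=1, in2=1, in3=1, in4=1, in5=1

Check with in0=1, in1=1, in2=1, in3=1, in4=1, in5=1:
s0 = in0 ∧ in3 = 1 ∧ 1 = 1
s1 = ¬s0 = ¬1 = 0
s2 = s1 ∧ in1 = 0 ∧ 1 = 0
s3 = s2 ∨ s0 = 0 ∨ 1 = 1
s4 = in2 ∨ s3 = 1 ∨ 1 = 1
s5 = s4 ∧ in4 = 1 ∧ 1 = 1
s6 = in5 ⊼ s5 = 1 ⊼ 1 = 0
So s5 = 1 and s6 = 0.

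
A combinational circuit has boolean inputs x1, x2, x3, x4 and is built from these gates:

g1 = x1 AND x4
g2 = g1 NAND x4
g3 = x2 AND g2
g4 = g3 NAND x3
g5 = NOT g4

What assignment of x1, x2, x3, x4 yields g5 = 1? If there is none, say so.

x1=0, x2=1, x3=1, x4=1

g5 = NOT g4 must be 1, so g4 = 0.
g4 = g3 NAND x3 must be 0, so both g3 = 1 and x3 = 1.
g3 = x2 AND g2 must be 1, so both x2 = 1 and g2 = 1.
Check with x1=0, x2=1, x3=1, x4=1:
g1 = x1 AND x4 = 0 AND 1 = 0
g2 = g1 NAND x4 = 0 NAND 1 = 1
g3 = x2 AND g2 = 1 AND 1 = 1
g4 = g3 NAND x3 = 1 NAND 1 = 0
g5 = NOT g4 = NOT 0 = 1
So g5 = 1 as required.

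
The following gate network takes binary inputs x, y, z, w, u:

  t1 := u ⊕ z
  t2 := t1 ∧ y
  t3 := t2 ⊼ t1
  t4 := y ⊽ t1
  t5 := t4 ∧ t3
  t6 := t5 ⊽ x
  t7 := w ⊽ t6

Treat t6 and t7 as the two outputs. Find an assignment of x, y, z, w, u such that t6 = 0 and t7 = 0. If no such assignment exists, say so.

Check with x=1, y=0, z=0, w=1, u=1:
t1 = u ⊕ z = 1 ⊕ 0 = 1
t2 = t1 ∧ y = 1 ∧ 0 = 0
t3 = t2 ⊼ t1 = 0 ⊼ 1 = 1
t4 = y ⊽ t1 = 0 ⊽ 1 = 0
t5 = t4 ∧ t3 = 0 ∧ 1 = 0
t6 = t5 ⊽ x = 0 ⊽ 1 = 0
t7 = w ⊽ t6 = 1 ⊽ 0 = 0
So t6 = 0 and t7 = 0.

x=1, y=0, z=0, w=1, u=1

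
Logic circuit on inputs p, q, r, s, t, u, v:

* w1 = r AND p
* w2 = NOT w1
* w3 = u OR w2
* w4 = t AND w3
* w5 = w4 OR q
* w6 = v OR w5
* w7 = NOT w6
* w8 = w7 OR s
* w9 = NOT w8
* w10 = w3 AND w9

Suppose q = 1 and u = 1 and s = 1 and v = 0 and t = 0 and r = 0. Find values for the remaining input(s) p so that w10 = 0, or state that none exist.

p=0

w10 = w3 AND w9 must be 0, so at least one of w3, w9 is 0.
Check with q = 1 and u = 1 and s = 1 and v = 0 and t = 0 and r = 0 and p=0:
w1 = r AND p = 0 AND 0 = 0
w2 = NOT w1 = NOT 0 = 1
w3 = u OR w2 = 1 OR 1 = 1
w4 = t AND w3 = 0 AND 1 = 0
w5 = w4 OR q = 0 OR 1 = 1
w6 = v OR w5 = 0 OR 1 = 1
w7 = NOT w6 = NOT 1 = 0
w8 = w7 OR s = 0 OR 1 = 1
w9 = NOT w8 = NOT 1 = 0
w10 = w3 AND w9 = 1 AND 0 = 0
So w10 = 0.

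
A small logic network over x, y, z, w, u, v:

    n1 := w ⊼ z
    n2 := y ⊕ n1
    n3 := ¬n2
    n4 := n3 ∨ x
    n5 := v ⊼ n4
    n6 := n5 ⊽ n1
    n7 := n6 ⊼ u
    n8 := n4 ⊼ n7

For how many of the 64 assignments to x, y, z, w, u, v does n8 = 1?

n8 = n4 ⊼ n7 must be 1, so at least one of n4, n7 is 0.
Enumerating the 64 input combinations, 19 give n8 = 1 and 45 give n8 = 0.

19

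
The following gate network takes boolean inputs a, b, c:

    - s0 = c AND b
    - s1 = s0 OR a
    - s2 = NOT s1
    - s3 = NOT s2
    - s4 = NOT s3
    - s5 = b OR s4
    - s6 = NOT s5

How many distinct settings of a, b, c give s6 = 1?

s6 = NOT s5 must be 1, so s5 = 0.
s5 = b OR s4 must be 0, so both b = 0 and s4 = 0.
s4 = NOT s3 must be 0, so s3 = 1.
Satisfying assignments:
  a=1, b=0, c=0
  a=1, b=0, c=1

2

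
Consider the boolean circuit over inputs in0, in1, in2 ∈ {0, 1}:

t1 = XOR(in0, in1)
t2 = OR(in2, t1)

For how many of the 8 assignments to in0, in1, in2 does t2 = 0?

t2 = OR(in2, t1) must be 0, so both in2 = 0 and t1 = 0.
t1 = XOR(in0, in1) must be 0, so in0 and in1 are equal.
Enumerating the 8 input combinations, 2 give t2 = 0 and 6 give t2 = 1.

2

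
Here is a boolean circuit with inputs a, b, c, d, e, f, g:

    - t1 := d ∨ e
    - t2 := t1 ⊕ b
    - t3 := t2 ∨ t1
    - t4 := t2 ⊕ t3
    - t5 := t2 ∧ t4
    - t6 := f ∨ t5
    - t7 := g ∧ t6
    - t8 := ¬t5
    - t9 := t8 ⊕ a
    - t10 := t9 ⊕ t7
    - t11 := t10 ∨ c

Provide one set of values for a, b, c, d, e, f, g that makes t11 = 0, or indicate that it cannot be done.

a=0, b=0, c=0, d=1, e=1, f=1, g=1

t11 = t10 ∨ c must be 0, so both t10 = 0 and c = 0.
t10 = t9 ⊕ t7 must be 0, so t9 and t7 are equal.
Check with a=0, b=0, c=0, d=1, e=1, f=1, g=1:
t1 = d ∨ e = 1 ∨ 1 = 1
t2 = t1 ⊕ b = 1 ⊕ 0 = 1
t3 = t2 ∨ t1 = 1 ∨ 1 = 1
t4 = t2 ⊕ t3 = 1 ⊕ 1 = 0
t5 = t2 ∧ t4 = 1 ∧ 0 = 0
t6 = f ∨ t5 = 1 ∨ 0 = 1
t7 = g ∧ t6 = 1 ∧ 1 = 1
t8 = ¬t5 = ¬0 = 1
t9 = t8 ⊕ a = 1 ⊕ 0 = 1
t10 = t9 ⊕ t7 = 1 ⊕ 1 = 0
t11 = t10 ∨ c = 0 ∨ 0 = 0
So t11 = 0 as required.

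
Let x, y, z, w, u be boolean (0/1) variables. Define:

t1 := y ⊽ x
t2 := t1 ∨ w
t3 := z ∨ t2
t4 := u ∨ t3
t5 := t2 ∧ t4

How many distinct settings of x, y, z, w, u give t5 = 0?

12

t5 = t2 ∧ t4 must be 0, so at least one of t2, t4 is 0.
Enumerating the 32 input combinations, 12 give t5 = 0 and 20 give t5 = 1.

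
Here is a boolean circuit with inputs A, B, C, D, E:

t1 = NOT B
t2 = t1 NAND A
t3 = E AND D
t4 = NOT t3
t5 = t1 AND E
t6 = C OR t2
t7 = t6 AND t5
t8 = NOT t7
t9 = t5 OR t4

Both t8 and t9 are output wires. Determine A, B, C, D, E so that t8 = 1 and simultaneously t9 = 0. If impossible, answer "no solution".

A=0, B=1, C=0, D=1, E=1

Check with A=0, B=1, C=0, D=1, E=1:
t1 = NOT B = NOT 1 = 0
t2 = t1 NAND A = 0 NAND 0 = 1
t3 = E AND D = 1 AND 1 = 1
t4 = NOT t3 = NOT 1 = 0
t5 = t1 AND E = 0 AND 1 = 0
t6 = C OR t2 = 0 OR 1 = 1
t7 = t6 AND t5 = 1 AND 0 = 0
t8 = NOT t7 = NOT 0 = 1
t9 = t5 OR t4 = 0 OR 0 = 0
So t8 = 1 and t9 = 0.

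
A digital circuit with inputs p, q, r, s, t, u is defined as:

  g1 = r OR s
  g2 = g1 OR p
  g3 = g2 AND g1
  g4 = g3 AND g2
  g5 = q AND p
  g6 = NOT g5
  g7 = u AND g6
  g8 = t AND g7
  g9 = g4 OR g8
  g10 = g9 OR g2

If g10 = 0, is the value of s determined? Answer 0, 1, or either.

g10 = g9 OR g2 must be 0, so both g9 = 0 and g2 = 0.
Every assignment with g10 = 0 has s = 0; there are 6 such assignment(s).

0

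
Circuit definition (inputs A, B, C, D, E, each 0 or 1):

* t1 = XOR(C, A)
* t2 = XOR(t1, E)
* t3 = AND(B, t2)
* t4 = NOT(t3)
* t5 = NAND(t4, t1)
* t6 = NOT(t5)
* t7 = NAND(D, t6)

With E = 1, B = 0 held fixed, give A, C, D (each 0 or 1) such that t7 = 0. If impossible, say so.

A=1 C=0 D=1

t7 = NAND(D, t6) must be 0, so both D = 1 and t6 = 1.
t6 = NOT(t5) must be 1, so t5 = 0.
Check with E = 1, B = 0 and A=1, C=0, D=1:
t1 = XOR(C, A) = XOR(0, 1) = 1
t2 = XOR(t1, E) = XOR(1, 1) = 0
t3 = AND(B, t2) = AND(0, 0) = 0
t4 = NOT(t3) = NOT 0 = 1
t5 = NAND(t4, t1) = NAND(1, 1) = 0
t6 = NOT(t5) = NOT 0 = 1
t7 = NAND(D, t6) = NAND(1, 1) = 0
So t7 = 0.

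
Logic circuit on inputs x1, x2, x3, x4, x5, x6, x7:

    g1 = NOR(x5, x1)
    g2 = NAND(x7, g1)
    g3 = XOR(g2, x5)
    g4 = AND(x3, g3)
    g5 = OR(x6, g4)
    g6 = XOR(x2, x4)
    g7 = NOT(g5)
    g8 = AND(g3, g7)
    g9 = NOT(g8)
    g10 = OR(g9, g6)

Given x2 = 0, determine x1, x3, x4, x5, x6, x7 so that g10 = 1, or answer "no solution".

x1=1, x3=0, x4=1, x5=1, x6=0, x7=1

Check with x2 = 0 and x1=1, x3=0, x4=1, x5=1, x6=0, x7=1:
g1 = NOR(x5, x1) = NOR(1, 1) = 0
g2 = NAND(x7, g1) = NAND(1, 0) = 1
g3 = XOR(g2, x5) = XOR(1, 1) = 0
g4 = AND(x3, g3) = AND(0, 0) = 0
g5 = OR(x6, g4) = OR(0, 0) = 0
g6 = XOR(x2, x4) = XOR(0, 1) = 1
g7 = NOT(g5) = NOT 0 = 1
g8 = AND(g3, g7) = AND(0, 1) = 0
g9 = NOT(g8) = NOT 0 = 1
g10 = OR(g9, g6) = OR(1, 1) = 1
So g10 = 1.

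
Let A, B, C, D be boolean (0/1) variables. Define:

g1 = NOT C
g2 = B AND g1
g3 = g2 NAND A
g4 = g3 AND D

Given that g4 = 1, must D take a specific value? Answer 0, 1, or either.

g4 = g3 AND D must be 1, so both g3 = 1 and D = 1.
Every assignment with g4 = 1 has D = 1; there are 7 such assignment(s).

1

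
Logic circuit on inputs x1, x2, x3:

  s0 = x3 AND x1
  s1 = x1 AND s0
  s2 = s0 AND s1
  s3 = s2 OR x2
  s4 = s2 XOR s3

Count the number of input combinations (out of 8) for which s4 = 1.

3

s4 = s2 XOR s3 must be 1, so s2 and s3 differ.
Satisfying assignments:
  x1=0, x2=1, x3=0
  x1=0, x2=1, x3=1
  x1=1, x2=1, x3=0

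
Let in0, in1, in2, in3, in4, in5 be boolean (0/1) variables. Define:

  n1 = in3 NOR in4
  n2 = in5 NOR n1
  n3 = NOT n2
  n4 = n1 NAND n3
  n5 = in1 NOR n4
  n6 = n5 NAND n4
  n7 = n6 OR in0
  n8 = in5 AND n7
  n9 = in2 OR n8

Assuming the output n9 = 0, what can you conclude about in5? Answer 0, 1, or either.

n9 = in2 OR n8 must be 0, so both in2 = 0 and n8 = 0.
n8 = in5 AND n7 must be 0, so at least one of in5, n7 is 0.
Every assignment with n9 = 0 has in5 = 0; there are 16 such assignment(s).

0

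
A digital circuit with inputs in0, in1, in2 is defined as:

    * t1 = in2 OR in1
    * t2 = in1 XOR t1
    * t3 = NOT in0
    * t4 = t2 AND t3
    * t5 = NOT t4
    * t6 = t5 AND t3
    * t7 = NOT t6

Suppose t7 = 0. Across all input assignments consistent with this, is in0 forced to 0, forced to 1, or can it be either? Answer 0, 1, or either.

t7 = NOT t6 must be 0, so t6 = 1.
Every assignment with t7 = 0 has in0 = 0; there are 3 such assignment(s).
  in0=0, in1=0, in2=0
  in0=0, in1=1, in2=0
  in0=0, in1=1, in2=1

0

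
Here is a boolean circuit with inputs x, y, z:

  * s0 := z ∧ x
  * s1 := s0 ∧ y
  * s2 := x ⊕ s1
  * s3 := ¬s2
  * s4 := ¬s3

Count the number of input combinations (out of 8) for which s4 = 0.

5

s4 = ¬s3 must be 0, so s3 = 1.
s3 = ¬s2 must be 1, so s2 = 0.
s2 = x ⊕ s1 must be 0, so x and s1 are equal.
Enumerating the 8 input combinations, 5 give s4 = 0 and 3 give s4 = 1.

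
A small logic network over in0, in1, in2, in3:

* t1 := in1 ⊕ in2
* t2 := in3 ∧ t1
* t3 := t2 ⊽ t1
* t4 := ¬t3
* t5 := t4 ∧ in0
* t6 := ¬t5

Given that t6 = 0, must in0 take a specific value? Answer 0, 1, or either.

t6 = ¬t5 must be 0, so t5 = 1.
t5 = t4 ∧ in0 must be 1, so both t4 = 1 and in0 = 1.
t4 = ¬t3 must be 1, so t3 = 0.
Every assignment with t6 = 0 has in0 = 1; there are 4 such assignment(s).
  in0=1, in1=0, in2=1, in3=0
  in0=1, in1=0, in2=1, in3=1
  in0=1, in1=1, in2=0, in3=0
  in0=1, in1=1, in2=0, in3=1

1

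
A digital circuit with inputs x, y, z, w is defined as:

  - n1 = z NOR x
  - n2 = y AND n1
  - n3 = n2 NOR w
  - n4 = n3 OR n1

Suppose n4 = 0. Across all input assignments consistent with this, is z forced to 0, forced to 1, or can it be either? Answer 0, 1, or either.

Both values of z occur among assignments with n4 = 0:
  z=0: x=1, y=0, z=0, w=1
  z=1: x=0, y=0, z=1, w=1

either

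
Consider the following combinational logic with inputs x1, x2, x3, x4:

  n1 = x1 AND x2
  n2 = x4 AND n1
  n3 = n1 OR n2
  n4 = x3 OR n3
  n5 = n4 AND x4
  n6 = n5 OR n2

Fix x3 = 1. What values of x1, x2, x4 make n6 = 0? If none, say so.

x1=1, x2=0, x4=0

n6 = n5 OR n2 must be 0, so both n5 = 0 and n2 = 0.
Check with x3 = 1 and x1=1, x2=0, x4=0:
n1 = x1 AND x2 = 1 AND 0 = 0
n2 = x4 AND n1 = 0 AND 0 = 0
n3 = n1 OR n2 = 0 OR 0 = 0
n4 = x3 OR n3 = 1 OR 0 = 1
n5 = n4 AND x4 = 1 AND 0 = 0
n6 = n5 OR n2 = 0 OR 0 = 0
So n6 = 0.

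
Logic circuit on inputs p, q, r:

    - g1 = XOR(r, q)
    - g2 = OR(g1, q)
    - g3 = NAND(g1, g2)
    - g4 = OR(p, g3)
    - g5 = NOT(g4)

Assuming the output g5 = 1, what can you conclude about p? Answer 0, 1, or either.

0

g5 = NOT(g4) must be 1, so g4 = 0.
g4 = OR(p, g3) must be 0, so both p = 0 and g3 = 0.
g3 = NAND(g1, g2) must be 0, so both g1 = 1 and g2 = 1.
Every assignment with g5 = 1 has p = 0; there are 2 such assignment(s).
  p=0, q=0, r=1
  p=0, q=1, r=0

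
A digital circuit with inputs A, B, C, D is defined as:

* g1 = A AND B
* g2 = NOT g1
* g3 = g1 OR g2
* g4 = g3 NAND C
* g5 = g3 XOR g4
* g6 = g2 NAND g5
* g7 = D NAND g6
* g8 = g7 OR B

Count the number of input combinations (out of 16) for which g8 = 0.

g8 = g7 OR B must be 0, so both g7 = 0 and B = 0.
g7 = D NAND g6 must be 0, so both D = 1 and g6 = 1.
Satisfying assignments:
  A=0, B=0, C=0, D=1
  A=1, B=0, C=0, D=1

2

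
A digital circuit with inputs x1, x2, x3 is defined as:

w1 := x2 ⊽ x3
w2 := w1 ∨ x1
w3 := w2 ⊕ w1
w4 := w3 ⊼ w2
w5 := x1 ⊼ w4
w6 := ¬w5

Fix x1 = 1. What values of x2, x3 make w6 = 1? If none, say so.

Check with x1 = 1 and x2=0, x3=0:
w1 = x2 ⊽ x3 = 0 ⊽ 0 = 1
w2 = w1 ∨ x1 = 1 ∨ 1 = 1
w3 = w2 ⊕ w1 = 1 ⊕ 1 = 0
w4 = w3 ⊼ w2 = 0 ⊼ 1 = 1
w5 = x1 ⊼ w4 = 1 ⊼ 1 = 0
w6 = ¬w5 = ¬0 = 1
So w6 = 1.

x2=0 x3=0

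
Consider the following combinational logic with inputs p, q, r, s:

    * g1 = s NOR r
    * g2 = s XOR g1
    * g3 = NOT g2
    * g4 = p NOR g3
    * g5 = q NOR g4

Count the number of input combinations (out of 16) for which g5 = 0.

11

g5 = q NOR g4 must be 0, so at least one of q, g4 is 1.
Enumerating the 16 input combinations, 11 give g5 = 0 and 5 give g5 = 1.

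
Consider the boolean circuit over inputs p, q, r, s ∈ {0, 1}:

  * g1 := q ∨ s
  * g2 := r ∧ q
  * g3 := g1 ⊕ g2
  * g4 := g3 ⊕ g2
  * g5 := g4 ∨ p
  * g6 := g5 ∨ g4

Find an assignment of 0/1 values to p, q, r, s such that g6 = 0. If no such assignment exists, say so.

g6 = g5 ∨ g4 must be 0, so both g5 = 0 and g4 = 0.
Check with p=0 q=0 r=0 s=0:
g1 = q ∨ s = 0 ∨ 0 = 0
g2 = r ∧ q = 0 ∧ 0 = 0
g3 = g1 ⊕ g2 = 0 ⊕ 0 = 0
g4 = g3 ⊕ g2 = 0 ⊕ 0 = 0
g5 = g4 ∨ p = 0 ∨ 0 = 0
g6 = g5 ∨ g4 = 0 ∨ 0 = 0
So g6 = 0 as required.

p=0 q=0 r=0 s=0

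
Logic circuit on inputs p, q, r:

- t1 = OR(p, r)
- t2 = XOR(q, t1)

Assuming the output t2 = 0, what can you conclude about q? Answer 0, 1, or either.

Both values of q occur among assignments with t2 = 0:
  q=0: p=0, q=0, r=0
  q=1: p=0, q=1, r=1

either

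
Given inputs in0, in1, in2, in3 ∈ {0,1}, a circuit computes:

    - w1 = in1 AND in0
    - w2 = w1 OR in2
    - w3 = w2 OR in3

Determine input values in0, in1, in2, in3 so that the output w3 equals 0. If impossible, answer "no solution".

in0=0 in1=1 in2=0 in3=0

w3 = w2 OR in3 must be 0, so both w2 = 0 and in3 = 0.
Check with in0=0 in1=1 in2=0 in3=0:
w1 = in1 AND in0 = 1 AND 0 = 0
w2 = w1 OR in2 = 0 OR 0 = 0
w3 = w2 OR in3 = 0 OR 0 = 0
So w3 = 0 as required.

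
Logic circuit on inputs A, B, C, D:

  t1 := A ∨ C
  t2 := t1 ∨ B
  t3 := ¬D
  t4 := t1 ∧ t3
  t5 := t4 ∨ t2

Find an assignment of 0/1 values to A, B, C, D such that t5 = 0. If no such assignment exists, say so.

A=0, B=0, C=0, D=1

t5 = t4 ∨ t2 must be 0, so both t4 = 0 and t2 = 0.
t4 = t1 ∧ t3 must be 0, so at least one of t1, t3 is 0.
Check with A=0, B=0, C=0, D=1:
t1 = A ∨ C = 0 ∨ 0 = 0
t2 = t1 ∨ B = 0 ∨ 0 = 0
t3 = ¬D = ¬1 = 0
t4 = t1 ∧ t3 = 0 ∧ 0 = 0
t5 = t4 ∨ t2 = 0 ∨ 0 = 0
So t5 = 0 as required.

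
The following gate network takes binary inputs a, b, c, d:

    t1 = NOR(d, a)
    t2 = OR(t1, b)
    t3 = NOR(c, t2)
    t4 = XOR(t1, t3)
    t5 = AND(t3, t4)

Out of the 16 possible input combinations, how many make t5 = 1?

t5 = AND(t3, t4) must be 1, so both t3 = 1 and t4 = 1.
t3 = NOR(c, t2) must be 1, so both c = 0 and t2 = 0.
Satisfying assignments:
  a=0, b=0, c=0, d=1
  a=1, b=0, c=0, d=0
  a=1, b=0, c=0, d=1

3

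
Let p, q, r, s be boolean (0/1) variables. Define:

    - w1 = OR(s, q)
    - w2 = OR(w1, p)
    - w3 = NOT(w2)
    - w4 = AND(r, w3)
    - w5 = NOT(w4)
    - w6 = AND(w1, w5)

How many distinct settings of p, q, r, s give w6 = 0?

w6 = AND(w1, w5) must be 0, so at least one of w1, w5 is 0.
Enumerating the 16 input combinations, 4 give w6 = 0 and 12 give w6 = 1.

4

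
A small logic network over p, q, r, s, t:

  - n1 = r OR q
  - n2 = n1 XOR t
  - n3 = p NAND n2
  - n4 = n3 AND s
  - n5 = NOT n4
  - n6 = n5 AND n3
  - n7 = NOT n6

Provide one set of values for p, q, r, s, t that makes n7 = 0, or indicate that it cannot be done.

p=0, q=1, r=0, s=0, t=0

Check with p=0, q=1, r=0, s=0, t=0:
n1 = r OR q = 0 OR 1 = 1
n2 = n1 XOR t = 1 XOR 0 = 1
n3 = p NAND n2 = 0 NAND 1 = 1
n4 = n3 AND s = 1 AND 0 = 0
n5 = NOT n4 = NOT 0 = 1
n6 = n5 AND n3 = 1 AND 1 = 1
n7 = NOT n6 = NOT 1 = 0
So n7 = 0 as required.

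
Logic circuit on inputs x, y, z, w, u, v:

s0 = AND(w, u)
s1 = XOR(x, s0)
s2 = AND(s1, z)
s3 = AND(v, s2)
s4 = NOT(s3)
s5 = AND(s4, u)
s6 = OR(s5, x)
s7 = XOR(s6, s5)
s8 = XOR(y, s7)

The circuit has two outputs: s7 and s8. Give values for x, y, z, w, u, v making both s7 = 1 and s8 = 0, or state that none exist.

Check with x=1, y=1, z=0, w=1, u=0, v=1:
s0 = AND(w, u) = AND(1, 0) = 0
s1 = XOR(x, s0) = XOR(1, 0) = 1
s2 = AND(s1, z) = AND(1, 0) = 0
s3 = AND(v, s2) = AND(1, 0) = 0
s4 = NOT(s3) = NOT 0 = 1
s5 = AND(s4, u) = AND(1, 0) = 0
s6 = OR(s5, x) = OR(0, 1) = 1
s7 = XOR(s6, s5) = XOR(1, 0) = 1
s8 = XOR(y, s7) = XOR(1, 1) = 0
So s7 = 1 and s8 = 0.

x=1, y=1, z=0, w=1, u=0, v=1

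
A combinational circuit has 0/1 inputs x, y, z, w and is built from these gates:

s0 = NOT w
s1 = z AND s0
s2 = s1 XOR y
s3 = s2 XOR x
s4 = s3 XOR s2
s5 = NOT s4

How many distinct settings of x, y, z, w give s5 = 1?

s5 = NOT s4 must be 1, so s4 = 0.
Enumerating the 16 input combinations, 8 give s5 = 1 and 8 give s5 = 0.

8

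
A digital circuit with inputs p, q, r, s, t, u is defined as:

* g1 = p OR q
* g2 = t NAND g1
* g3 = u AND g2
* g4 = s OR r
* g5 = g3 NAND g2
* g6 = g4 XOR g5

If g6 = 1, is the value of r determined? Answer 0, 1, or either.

either

Both values of r occur among assignments with g6 = 1:
  r=0: p=0, q=0, r=0, s=0, t=0, u=0
  r=1: p=0, q=0, r=1, s=0, t=0, u=1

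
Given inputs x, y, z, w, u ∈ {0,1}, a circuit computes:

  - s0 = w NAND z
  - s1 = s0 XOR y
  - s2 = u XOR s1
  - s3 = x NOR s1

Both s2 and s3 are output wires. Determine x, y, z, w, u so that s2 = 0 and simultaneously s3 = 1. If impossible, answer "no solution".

Check with x=0, y=1, z=0, w=1, u=0:
s0 = w NAND z = 1 NAND 0 = 1
s1 = s0 XOR y = 1 XOR 1 = 0
s2 = u XOR s1 = 0 XOR 0 = 0
s3 = x NOR s1 = 0 NOR 0 = 1
So s2 = 0 and s3 = 1.

x=0, y=1, z=0, w=1, u=0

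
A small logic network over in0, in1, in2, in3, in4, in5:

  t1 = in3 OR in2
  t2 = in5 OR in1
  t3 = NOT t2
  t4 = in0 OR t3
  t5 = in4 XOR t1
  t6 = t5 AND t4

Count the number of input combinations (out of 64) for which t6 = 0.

44

t6 = t5 AND t4 must be 0, so at least one of t5, t4 is 0.
Enumerating the 64 input combinations, 44 give t6 = 0 and 20 give t6 = 1.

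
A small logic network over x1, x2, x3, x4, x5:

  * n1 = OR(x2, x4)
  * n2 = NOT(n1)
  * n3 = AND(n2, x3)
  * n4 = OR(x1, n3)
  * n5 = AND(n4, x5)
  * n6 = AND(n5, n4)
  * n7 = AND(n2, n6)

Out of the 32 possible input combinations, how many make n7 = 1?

n7 = AND(n2, n6) must be 1, so both n2 = 1 and n6 = 1.
Enumerating the 32 input combinations, 3 give n7 = 1 and 29 give n7 = 0.

3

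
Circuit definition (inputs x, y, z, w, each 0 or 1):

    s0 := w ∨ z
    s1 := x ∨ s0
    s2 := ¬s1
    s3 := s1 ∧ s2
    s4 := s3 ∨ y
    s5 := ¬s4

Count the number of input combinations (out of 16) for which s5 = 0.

s5 = ¬s4 must be 0, so s4 = 1.
s4 = s3 ∨ y must be 1, so at least one of s3, y is 1.
Enumerating the 16 input combinations, 8 give s5 = 0 and 8 give s5 = 1.

8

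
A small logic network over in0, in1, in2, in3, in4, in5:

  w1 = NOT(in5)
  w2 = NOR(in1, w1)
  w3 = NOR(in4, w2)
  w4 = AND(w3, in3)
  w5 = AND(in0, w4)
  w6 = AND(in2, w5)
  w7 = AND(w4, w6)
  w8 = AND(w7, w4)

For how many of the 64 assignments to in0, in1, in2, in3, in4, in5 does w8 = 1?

w8 = AND(w7, w4) must be 1, so both w7 = 1 and w4 = 1.
Satisfying assignments:
  in0=1, in1=0, in2=1, in3=1, in4=0, in5=0
  in0=1, in1=1, in2=1, in3=1, in4=0, in5=0
  in0=1, in1=1, in2=1, in3=1, in4=0, in5=1

3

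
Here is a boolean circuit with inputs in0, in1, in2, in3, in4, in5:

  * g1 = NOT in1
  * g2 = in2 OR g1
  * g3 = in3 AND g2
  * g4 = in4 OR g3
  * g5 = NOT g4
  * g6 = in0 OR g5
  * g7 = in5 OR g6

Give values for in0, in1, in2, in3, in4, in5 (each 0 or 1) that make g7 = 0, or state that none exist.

in0=0, in1=0, in2=1, in3=1, in4=1, in5=0

g7 = in5 OR g6 must be 0, so both in5 = 0 and g6 = 0.
Check with in0=0, in1=0, in2=1, in3=1, in4=1, in5=0:
g1 = NOT in1 = NOT 0 = 1
g2 = in2 OR g1 = 1 OR 1 = 1
g3 = in3 AND g2 = 1 AND 1 = 1
g4 = in4 OR g3 = 1 OR 1 = 1
g5 = NOT g4 = NOT 1 = 0
g6 = in0 OR g5 = 0 OR 0 = 0
g7 = in5 OR g6 = 0 OR 0 = 0
So g7 = 0 as required.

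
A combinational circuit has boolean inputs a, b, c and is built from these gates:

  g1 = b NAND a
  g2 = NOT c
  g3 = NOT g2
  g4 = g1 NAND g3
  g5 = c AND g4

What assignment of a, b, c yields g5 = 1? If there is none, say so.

a=1, b=1, c=1

g5 = c AND g4 must be 1, so both c = 1 and g4 = 1.
g4 = g1 NAND g3 must be 1, so at least one of g1, g3 is 0.
Check with a=1, b=1, c=1:
g1 = b NAND a = 1 NAND 1 = 0
g2 = NOT c = NOT 1 = 0
g3 = NOT g2 = NOT 0 = 1
g4 = g1 NAND g3 = 0 NAND 1 = 1
g5 = c AND g4 = 1 AND 1 = 1
So g5 = 1 as required.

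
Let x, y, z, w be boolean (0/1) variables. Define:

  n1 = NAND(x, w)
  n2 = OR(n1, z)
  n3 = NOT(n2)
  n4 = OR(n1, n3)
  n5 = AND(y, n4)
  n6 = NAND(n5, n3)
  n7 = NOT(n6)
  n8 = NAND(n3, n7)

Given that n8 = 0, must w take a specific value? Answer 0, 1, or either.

n8 = NAND(n3, n7) must be 0, so both n3 = 1 and n7 = 1.
Every assignment with n8 = 0 has w = 1; there are 1 such assignment(s).
  x=1, y=1, z=0, w=1

1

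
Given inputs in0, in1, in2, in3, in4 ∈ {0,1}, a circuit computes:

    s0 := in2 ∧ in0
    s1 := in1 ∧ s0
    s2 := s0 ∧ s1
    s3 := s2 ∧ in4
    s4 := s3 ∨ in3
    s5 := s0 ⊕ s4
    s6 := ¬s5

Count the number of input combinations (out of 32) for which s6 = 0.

s6 = ¬s5 must be 0, so s5 = 1.
s5 = s0 ⊕ s4 must be 1, so s0 and s4 differ.
Enumerating the 32 input combinations, 15 give s6 = 0 and 17 give s6 = 1.

15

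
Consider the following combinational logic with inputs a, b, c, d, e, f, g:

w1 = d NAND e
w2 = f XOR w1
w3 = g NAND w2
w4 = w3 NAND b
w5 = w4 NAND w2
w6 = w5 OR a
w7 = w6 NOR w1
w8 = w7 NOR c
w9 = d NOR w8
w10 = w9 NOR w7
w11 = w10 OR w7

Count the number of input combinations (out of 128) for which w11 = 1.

96

w11 = w10 OR w7 must be 1, so at least one of w10, w7 is 1.
Enumerating the 128 input combinations, 96 give w11 = 1 and 32 give w11 = 0.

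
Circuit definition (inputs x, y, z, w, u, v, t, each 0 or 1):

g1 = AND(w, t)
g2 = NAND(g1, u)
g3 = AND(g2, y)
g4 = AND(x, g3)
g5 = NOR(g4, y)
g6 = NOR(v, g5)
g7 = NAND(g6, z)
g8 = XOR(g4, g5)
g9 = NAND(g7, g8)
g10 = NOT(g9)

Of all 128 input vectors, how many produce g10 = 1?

g10 = NOT(g9) must be 1, so g9 = 0.
g9 = NAND(g7, g8) must be 0, so both g7 = 1 and g8 = 1.
Enumerating the 128 input combinations, 85 give g10 = 1 and 43 give g10 = 0.

85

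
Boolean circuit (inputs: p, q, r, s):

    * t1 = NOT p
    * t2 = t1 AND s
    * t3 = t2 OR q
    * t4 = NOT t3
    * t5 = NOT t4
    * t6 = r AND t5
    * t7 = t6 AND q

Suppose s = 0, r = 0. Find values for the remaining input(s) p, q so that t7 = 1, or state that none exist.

With s = 0, r = 0 fixed, none of the 4 settings of p, q give t7 = 1.
For example, with p=0, q=0:
t1 = NOT p = NOT 0 = 1
t2 = t1 AND s = 1 AND 0 = 0
t3 = t2 OR q = 0 OR 0 = 0
t4 = NOT t3 = NOT 0 = 1
t5 = NOT t4 = NOT 1 = 0
t6 = r AND t5 = 0 AND 0 = 0
t7 = t6 AND q = 0 AND 0 = 0
giving t7 = 0 ≠ 1.

no solution exists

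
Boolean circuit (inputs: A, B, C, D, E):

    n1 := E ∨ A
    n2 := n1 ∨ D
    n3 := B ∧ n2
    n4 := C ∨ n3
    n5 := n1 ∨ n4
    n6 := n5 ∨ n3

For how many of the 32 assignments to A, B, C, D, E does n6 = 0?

n6 = n5 ∨ n3 must be 0, so both n5 = 0 and n3 = 0.
Satisfying assignments:
  A=0, B=0, C=0, D=0, E=0
  A=0, B=0, C=0, D=1, E=0
  A=0, B=1, C=0, D=0, E=0

3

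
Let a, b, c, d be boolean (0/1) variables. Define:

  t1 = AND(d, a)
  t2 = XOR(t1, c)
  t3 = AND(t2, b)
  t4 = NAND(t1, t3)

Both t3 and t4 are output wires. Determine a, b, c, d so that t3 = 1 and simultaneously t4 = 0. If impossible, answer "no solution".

a=1, b=1, c=0, d=1

Check with a=1, b=1, c=0, d=1:
t1 = AND(d, a) = AND(1, 1) = 1
t2 = XOR(t1, c) = XOR(1, 0) = 1
t3 = AND(t2, b) = AND(1, 1) = 1
t4 = NAND(t1, t3) = NAND(1, 1) = 0
So t3 = 1 and t4 = 0.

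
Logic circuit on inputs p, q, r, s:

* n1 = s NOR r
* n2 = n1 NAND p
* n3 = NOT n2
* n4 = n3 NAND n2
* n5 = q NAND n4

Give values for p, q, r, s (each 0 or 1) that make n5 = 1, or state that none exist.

p=0, q=0, r=0, s=0

Check with p=0, q=0, r=0, s=0:
n1 = s NOR r = 0 NOR 0 = 1
n2 = n1 NAND p = 1 NAND 0 = 1
n3 = NOT n2 = NOT 1 = 0
n4 = n3 NAND n2 = 0 NAND 1 = 1
n5 = q NAND n4 = 0 NAND 1 = 1
So n5 = 1 as required.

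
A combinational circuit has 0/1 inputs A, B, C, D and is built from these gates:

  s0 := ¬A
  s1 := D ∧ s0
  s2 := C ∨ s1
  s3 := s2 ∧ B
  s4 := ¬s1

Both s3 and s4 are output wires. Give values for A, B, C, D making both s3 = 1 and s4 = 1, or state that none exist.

Check with A=1, B=1, C=1, D=1:
s0 = ¬A = ¬1 = 0
s1 = D ∧ s0 = 1 ∧ 0 = 0
s2 = C ∨ s1 = 1 ∨ 0 = 1
s3 = s2 ∧ B = 1 ∧ 1 = 1
s4 = ¬s1 = ¬0 = 1
So s3 = 1 and s4 = 1.

A=1, B=1, C=1, D=1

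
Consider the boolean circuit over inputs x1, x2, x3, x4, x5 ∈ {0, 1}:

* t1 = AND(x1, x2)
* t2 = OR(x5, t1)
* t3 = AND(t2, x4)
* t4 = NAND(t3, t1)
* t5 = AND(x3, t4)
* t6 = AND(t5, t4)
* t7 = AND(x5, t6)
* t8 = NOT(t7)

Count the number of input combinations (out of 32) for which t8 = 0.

t8 = NOT(t7) must be 0, so t7 = 1.
Enumerating the 32 input combinations, 7 give t8 = 0 and 25 give t8 = 1.

7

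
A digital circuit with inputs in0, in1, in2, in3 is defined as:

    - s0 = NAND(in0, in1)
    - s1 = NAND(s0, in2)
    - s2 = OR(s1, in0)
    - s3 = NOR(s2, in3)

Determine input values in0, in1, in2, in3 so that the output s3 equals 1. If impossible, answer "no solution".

in0=0, in1=0, in2=1, in3=0

Check with in0=0, in1=0, in2=1, in3=0:
s0 = NAND(in0, in1) = NAND(0, 0) = 1
s1 = NAND(s0, in2) = NAND(1, 1) = 0
s2 = OR(s1, in0) = OR(0, 0) = 0
s3 = NOR(s2, in3) = NOR(0, 0) = 1
So s3 = 1 as required.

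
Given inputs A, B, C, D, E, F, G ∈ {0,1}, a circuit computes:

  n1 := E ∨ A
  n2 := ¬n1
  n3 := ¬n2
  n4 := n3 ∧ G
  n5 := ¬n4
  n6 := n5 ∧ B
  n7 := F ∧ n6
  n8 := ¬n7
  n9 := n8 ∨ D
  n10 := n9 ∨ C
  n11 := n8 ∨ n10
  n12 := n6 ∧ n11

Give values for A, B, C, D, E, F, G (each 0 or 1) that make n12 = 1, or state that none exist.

n12 = n6 ∧ n11 must be 1, so both n6 = 1 and n11 = 1.
n6 = n5 ∧ B must be 1, so both n5 = 1 and B = 1.
n11 = n8 ∨ n10 must be 1, so at least one of n8, n10 is 1.
Check with A=0, B=1, C=1, D=0, E=1, F=1, G=0:
n1 = E ∨ A = 1 ∨ 0 = 1
n2 = ¬n1 = ¬1 = 0
n3 = ¬n2 = ¬0 = 1
n4 = n3 ∧ G = 1 ∧ 0 = 0
n5 = ¬n4 = ¬0 = 1
n6 = n5 ∧ B = 1 ∧ 1 = 1
n7 = F ∧ n6 = 1 ∧ 1 = 1
n8 = ¬n7 = ¬1 = 0
n9 = n8 ∨ D = 0 ∨ 0 = 0
n10 = n9 ∨ C = 0 ∨ 1 = 1
n11 = n8 ∨ n10 = 0 ∨ 1 = 1
n12 = n6 ∧ n11 = 1 ∧ 1 = 1
So n12 = 1 as required.

A=0, B=1, C=1, D=0, E=1, F=1, G=0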